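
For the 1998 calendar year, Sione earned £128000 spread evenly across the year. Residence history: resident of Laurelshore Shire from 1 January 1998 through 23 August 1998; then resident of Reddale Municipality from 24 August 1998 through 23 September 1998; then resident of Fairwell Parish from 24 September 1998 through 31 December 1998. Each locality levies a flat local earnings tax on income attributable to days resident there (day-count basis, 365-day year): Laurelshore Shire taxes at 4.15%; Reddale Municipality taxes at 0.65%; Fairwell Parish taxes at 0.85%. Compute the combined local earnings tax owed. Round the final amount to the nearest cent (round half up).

Laurelshore Shire, 1 January – 23 August 1998: 235 days → £128000 × 4.15% × 235/365 = £3420.0548
Reddale Municipality, 24 August – 23 September 1998: 31 days → £128000 × 0.65% × 31/365 = £70.6630
Fairwell Parish, 24 September – 31 December 1998: 99 days → £128000 × 0.85% × 99/365 = £295.1014
Total = £3785.8192

£3785.82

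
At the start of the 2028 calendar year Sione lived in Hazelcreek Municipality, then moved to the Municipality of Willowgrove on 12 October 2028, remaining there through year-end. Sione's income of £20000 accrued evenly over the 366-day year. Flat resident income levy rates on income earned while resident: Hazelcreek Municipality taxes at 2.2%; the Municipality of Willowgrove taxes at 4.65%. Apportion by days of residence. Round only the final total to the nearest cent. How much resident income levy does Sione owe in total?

£548.44

Hazelcreek Municipality, 1 January – 11 October 2028: 285 days → £20000 × 2.2% × 285/366 = £342.6230
The Municipality of Willowgrove, 12 October – 31 December 2028: 81 days → £20000 × 4.65% × 81/366 = £205.8197
Total = £548.4426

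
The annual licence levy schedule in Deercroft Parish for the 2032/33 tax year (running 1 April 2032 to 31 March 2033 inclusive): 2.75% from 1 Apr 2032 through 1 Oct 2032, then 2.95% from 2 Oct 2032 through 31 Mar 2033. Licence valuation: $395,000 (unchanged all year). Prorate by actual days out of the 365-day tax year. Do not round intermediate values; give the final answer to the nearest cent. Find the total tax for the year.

$11,254.25

1 Apr – 1 Oct 2032: 184 days at 2.75% → $395,000 × 2.75% × 184/365 = $5,475.8904
2 Oct 2032 – 31 Mar 2033: 181 days at 2.95% → $395,000 × 2.95% × 181/365 = $5,778.3630
Total = $11,254.2534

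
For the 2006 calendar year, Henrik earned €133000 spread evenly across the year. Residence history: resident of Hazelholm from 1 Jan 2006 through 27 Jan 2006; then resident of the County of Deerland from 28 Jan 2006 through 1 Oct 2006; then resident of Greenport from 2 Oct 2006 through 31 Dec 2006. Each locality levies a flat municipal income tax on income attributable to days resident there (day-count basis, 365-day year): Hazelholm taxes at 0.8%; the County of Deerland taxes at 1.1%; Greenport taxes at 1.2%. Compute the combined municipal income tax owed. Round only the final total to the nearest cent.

€1466.64

Hazelholm, 1 Jan – 27 Jan 2006: 27 days → €133000 × 0.8% × 27/365 = €78.7068
The County of Deerland, 28 Jan – 1 Oct 2006: 247 days → €133000 × 1.1% × 247/365 = €990.0301
Greenport, 2 Oct – 31 Dec 2006: 91 days → €133000 × 1.2% × 91/365 = €397.9068
Total = €1466.6438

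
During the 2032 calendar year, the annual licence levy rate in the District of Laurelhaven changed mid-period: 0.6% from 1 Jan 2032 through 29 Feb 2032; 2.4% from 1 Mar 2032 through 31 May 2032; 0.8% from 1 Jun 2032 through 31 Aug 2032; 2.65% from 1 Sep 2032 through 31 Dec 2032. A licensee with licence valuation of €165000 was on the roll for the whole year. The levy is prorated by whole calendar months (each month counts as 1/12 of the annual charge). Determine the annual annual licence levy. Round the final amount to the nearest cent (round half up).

€2942.50

1 Jan – 29 Feb 2032: 2 months at 0.6% → €165000 × 0.6% × 2/12 = €165.0000
1 Mar – 31 May 2032: 3 months at 2.4% → €165000 × 2.4% × 3/12 = €990.0000
1 Jun – 31 Aug 2032: 3 months at 0.8% → €165000 × 0.8% × 3/12 = €330.0000
1 Sep – 31 Dec 2032: 4 months at 2.65% → €165000 × 2.65% × 4/12 = €1457.5000
Total = €2942.5000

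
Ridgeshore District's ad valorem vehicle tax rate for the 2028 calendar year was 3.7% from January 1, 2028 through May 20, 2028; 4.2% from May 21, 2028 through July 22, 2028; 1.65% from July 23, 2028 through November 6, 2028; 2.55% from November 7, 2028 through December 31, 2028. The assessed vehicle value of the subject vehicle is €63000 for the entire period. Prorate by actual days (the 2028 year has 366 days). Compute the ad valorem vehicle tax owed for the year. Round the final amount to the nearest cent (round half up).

January 1 – May 20, 2028: 141 days at 3.7% → €63000 × 3.7% × 141/366 = €898.0082
May 21 – July 22, 2028: 63 days at 4.2% → €63000 × 4.2% × 63/366 = €455.4590
July 23 – November 6, 2028: 107 days at 1.65% → €63000 × 1.65% × 107/366 = €303.8975
November 7 – December 31, 2028: 55 days at 2.55% → €63000 × 2.55% × 55/366 = €241.4139
Total = €1898.7787

€1898.78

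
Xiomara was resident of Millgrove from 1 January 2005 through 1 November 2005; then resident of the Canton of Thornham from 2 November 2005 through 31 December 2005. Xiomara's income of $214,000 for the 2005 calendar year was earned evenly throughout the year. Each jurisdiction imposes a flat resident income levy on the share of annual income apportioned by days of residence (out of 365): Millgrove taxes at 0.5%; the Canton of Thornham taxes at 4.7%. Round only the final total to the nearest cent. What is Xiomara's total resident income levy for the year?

Millgrove, 1 January – 1 November 2005: 305 days → $214,000 × 0.5% × 305/365 = $894.1096
The Canton of Thornham, 2 November – 31 December 2005: 60 days → $214,000 × 4.7% × 60/365 = $1,653.3699
Total = $2,547.4795

$2,547.48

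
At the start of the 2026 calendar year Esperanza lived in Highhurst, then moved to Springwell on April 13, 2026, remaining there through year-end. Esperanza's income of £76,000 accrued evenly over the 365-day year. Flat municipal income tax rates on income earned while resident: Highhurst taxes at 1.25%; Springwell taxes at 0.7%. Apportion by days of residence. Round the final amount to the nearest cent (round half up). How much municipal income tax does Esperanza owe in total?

Highhurst, January 1 – April 12, 2026: 102 days → £76,000 × 1.25% × 102/365 = £265.4795
Springwell, April 13 – December 31, 2026: 263 days → £76,000 × 0.7% × 263/365 = £383.3315
Total = £648.8110

£648.81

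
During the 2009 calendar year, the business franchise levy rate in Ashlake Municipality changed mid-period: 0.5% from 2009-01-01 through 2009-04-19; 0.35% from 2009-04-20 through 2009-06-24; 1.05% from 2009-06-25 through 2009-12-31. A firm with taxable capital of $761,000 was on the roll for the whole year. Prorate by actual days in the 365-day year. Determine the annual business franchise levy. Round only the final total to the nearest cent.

$5,777.35

2009-01-01 to 2009-04-19: 109 days at 0.5% → $761,000 × 0.5% × 109/365 = $1,136.2877
2009-04-20 to 2009-06-24: 66 days at 0.35% → $761,000 × 0.35% × 66/365 = $481.6192
2009-06-25 to 2009-12-31: 190 days at 1.05% → $761,000 × 1.05% × 190/365 = $4,159.4384
Total = $5,777.3452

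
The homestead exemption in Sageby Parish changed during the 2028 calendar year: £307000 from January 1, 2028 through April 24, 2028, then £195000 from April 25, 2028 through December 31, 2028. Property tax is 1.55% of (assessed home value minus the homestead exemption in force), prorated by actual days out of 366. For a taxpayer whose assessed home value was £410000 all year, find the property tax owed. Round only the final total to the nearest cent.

January 1 – April 24, 2028: 115 days, exemption £307000 → (£410000 − £307000) × 1.55% × 115/366 = £501.6325
April 25 – December 31, 2028: 251 days, exemption £195000 → (£410000 − £195000) × 1.55% × 251/366 = £2285.4030
Total = £2787.0355

£2787.04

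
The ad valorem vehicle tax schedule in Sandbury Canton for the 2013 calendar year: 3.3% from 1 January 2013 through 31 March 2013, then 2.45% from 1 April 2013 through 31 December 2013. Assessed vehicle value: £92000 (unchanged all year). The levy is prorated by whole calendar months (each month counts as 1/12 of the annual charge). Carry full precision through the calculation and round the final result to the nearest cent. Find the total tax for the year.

£2449.50

1 January – 31 March 2013: 3 months at 3.3% → £92000 × 3.3% × 3/12 = £759.0000
1 April – 31 December 2013: 9 months at 2.45% → £92000 × 2.45% × 9/12 = £1690.5000
Total = £2449.5000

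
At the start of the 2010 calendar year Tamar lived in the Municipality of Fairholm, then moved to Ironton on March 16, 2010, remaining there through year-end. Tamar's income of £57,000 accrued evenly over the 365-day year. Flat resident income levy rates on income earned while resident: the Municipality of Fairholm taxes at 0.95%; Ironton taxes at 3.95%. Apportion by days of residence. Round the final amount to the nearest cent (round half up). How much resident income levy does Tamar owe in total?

The Municipality of Fairholm, January 1 – March 15, 2010: 74 days → £57,000 × 0.95% × 74/365 = £109.7836
Ironton, March 16 – December 31, 2010: 291 days → £57,000 × 3.95% × 291/365 = £1,795.0315
Total = £1,904.8151

£1,904.82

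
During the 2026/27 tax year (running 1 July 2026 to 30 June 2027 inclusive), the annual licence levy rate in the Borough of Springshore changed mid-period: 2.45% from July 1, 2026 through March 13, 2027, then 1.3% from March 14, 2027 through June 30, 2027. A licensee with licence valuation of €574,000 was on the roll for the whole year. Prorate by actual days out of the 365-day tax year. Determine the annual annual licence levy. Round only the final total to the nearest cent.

€12,091.74

July 1, 2026 – March 13, 2027: 256 days at 2.45% → €574,000 × 2.45% × 256/365 = €9,863.3644
March 14 – June 30, 2027: 109 days at 1.3% → €574,000 × 1.3% × 109/365 = €2,228.3781
Total = €12,091.7425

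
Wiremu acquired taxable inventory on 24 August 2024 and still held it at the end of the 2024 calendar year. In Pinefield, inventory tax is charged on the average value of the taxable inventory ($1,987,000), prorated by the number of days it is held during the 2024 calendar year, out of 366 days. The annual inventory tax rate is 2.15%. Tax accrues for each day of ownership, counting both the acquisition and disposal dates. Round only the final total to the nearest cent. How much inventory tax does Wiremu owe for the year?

Days held (24 August – 31 December 2024): 130 out of 366
Tax = $1,987,000 × 2.15% × 130/366 = $15,173.9481

$15,173.95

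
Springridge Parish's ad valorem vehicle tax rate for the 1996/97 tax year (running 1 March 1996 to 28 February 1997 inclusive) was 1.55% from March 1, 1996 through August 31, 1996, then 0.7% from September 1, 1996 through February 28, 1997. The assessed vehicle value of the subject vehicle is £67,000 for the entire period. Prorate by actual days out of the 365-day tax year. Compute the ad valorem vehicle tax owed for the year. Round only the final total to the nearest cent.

£756.09

March 1 – August 31, 1996: 184 days at 1.55% → £67,000 × 1.55% × 184/365 = £523.5178
September 1, 1996 – February 28, 1997: 181 days at 0.7% → £67,000 × 0.7% × 181/365 = £232.5726
Total = £756.0904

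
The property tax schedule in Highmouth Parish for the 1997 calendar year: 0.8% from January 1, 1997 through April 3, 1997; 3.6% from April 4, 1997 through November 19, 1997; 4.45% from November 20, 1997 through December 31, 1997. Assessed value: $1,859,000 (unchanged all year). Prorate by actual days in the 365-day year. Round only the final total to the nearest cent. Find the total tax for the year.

January 1 – April 3, 1997: 93 days at 0.8% → $1,859,000 × 0.8% × 93/365 = $3,789.3041
April 4 – November 19, 1997: 230 days at 3.6% → $1,859,000 × 3.6% × 230/365 = $42,171.2877
November 20 – December 31, 1997: 42 days at 4.45% → $1,859,000 × 4.45% × 42/365 = $9,519.0986
Total = $55,479.6904

$55,479.69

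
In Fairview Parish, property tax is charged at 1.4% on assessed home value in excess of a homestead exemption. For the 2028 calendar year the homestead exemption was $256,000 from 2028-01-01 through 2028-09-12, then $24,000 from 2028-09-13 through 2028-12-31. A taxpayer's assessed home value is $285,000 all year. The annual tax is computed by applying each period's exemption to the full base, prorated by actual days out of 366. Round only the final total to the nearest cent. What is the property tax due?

$1,382.17

2028-01-01 to 2028-09-12: 256 days, exemption $256,000 → ($285,000 − $256,000) × 1.4% × 256/366 = $283.9781
2028-09-13 to 2028-12-31: 110 days, exemption $24,000 → ($285,000 − $24,000) × 1.4% × 110/366 = $1,098.1967
Total = $1,382.1749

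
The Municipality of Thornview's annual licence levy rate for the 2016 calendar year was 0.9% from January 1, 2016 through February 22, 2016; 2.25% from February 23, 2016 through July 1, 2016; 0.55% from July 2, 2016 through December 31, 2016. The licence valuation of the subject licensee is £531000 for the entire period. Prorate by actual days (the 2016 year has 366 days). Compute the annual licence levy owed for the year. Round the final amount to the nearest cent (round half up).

January 1 – February 22, 2016: 53 days at 0.9% → £531000 × 0.9% × 53/366 = £692.0410
February 23 – July 1, 2016: 130 days at 2.25% → £531000 × 2.25% × 130/366 = £4243.6475
July 2 – December 31, 2016: 183 days at 0.55% → £531000 × 0.55% × 183/366 = £1460.2500
Total = £6395.9385

£6395.94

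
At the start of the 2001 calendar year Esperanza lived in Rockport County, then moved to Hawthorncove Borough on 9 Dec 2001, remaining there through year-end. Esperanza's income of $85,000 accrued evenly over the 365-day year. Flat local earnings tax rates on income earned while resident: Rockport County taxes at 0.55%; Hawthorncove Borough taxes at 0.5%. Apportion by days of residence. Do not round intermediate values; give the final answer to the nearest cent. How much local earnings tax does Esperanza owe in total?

Rockport County, 1 Jan – 8 Dec 2001: 342 days → $85,000 × 0.55% × 342/365 = $438.0411
Hawthorncove Borough, 9 Dec – 31 Dec 2001: 23 days → $85,000 × 0.5% × 23/365 = $26.7808
Total = $464.8219

$464.82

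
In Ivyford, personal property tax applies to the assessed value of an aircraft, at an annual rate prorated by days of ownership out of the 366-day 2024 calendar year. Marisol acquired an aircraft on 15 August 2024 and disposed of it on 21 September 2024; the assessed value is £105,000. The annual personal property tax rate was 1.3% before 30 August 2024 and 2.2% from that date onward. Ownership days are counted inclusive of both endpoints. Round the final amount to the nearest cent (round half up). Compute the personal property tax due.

15 August – 29 August 2024: 15 days at 1.3% → £105,000 × 1.3% × 15/366 = £55.9426
30 August – 21 September 2024: 23 days at 2.2% → £105,000 × 2.2% × 23/366 = £145.1639
Total = £201.1066

£201.11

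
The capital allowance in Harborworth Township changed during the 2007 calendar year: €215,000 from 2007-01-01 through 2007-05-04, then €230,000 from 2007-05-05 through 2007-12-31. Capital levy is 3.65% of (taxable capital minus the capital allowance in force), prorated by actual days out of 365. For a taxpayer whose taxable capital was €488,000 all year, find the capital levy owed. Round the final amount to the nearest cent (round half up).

2007-01-01 to 2007-05-04: 124 days, exemption €215,000 → (€488,000 − €215,000) × 3.65% × 124/365 = €3,385.2000
2007-05-05 to 2007-12-31: 241 days, exemption €230,000 → (€488,000 − €230,000) × 3.65% × 241/365 = €6,217.8000
Total = €9,603.0000

€9,603.00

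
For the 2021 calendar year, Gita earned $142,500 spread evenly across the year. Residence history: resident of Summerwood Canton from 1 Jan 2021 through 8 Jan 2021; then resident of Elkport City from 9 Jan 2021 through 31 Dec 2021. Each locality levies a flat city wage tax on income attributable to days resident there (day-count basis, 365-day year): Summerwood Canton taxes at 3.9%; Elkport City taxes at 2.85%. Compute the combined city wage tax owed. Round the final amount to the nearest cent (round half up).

$4,094.04

Summerwood Canton, 1 Jan – 8 Jan 2021: 8 days → $142,500 × 3.9% × 8/365 = $121.8082
Elkport City, 9 Jan – 31 Dec 2021: 357 days → $142,500 × 2.85% × 357/365 = $3,972.2363
Total = $4,094.0445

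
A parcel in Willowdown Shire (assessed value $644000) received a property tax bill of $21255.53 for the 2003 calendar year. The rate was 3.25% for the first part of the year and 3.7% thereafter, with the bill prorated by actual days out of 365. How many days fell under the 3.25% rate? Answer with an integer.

324 days

Let d = days at the first rate; then 365 − d days at the second rate.
$644000 × [3.25%·d + 3.7%·(365−d)] / 365 = $21255.53
Solving gives d = 324, so the new rate took effect on November 21, 2003.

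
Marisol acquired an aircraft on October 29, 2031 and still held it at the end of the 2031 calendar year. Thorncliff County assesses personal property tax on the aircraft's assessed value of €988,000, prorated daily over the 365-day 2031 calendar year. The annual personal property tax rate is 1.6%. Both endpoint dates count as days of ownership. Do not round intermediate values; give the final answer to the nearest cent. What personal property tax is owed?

€2,771.81

Days held (October 29 – December 31, 2031): 64 out of 365
Tax = €988,000 × 1.6% × 64/365 = €2,771.8137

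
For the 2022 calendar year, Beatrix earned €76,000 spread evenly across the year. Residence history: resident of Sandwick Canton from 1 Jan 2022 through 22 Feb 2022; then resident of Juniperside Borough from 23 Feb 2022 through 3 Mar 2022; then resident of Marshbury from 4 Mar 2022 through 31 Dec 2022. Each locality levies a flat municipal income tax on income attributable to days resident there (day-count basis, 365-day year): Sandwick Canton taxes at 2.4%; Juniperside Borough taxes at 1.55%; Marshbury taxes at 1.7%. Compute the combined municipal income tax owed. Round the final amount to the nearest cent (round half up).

Sandwick Canton, 1 Jan – 22 Feb 2022: 53 days → €76,000 × 2.4% × 53/365 = €264.8548
Juniperside Borough, 23 Feb – 3 Mar 2022: 9 days → €76,000 × 1.55% × 9/365 = €29.0466
Marshbury, 4 Mar – 31 Dec 2022: 303 days → €76,000 × 1.7% × 303/365 = €1,072.5370
Total = €1,366.4384

€1,366.44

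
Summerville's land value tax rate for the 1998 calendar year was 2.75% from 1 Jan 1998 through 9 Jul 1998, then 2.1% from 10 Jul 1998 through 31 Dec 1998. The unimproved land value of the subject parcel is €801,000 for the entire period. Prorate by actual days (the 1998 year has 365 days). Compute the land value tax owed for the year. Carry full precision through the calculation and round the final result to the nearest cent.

€19,531.23

1 Jan – 9 Jul 1998: 190 days at 2.75% → €801,000 × 2.75% × 190/365 = €11,466.3699
10 Jul – 31 Dec 1998: 175 days at 2.1% → €801,000 × 2.1% × 175/365 = €8,064.8630
Total = €19,531.2329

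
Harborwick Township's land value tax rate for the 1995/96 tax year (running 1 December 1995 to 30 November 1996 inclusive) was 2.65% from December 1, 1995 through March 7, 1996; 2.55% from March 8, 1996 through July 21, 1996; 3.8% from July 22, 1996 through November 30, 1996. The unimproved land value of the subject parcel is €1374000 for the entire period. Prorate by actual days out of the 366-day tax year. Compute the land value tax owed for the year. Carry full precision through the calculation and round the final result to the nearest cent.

December 1, 1995 – March 7, 1996: 98 days at 2.65% → €1374000 × 2.65% × 98/366 = €9749.3934
March 8 – July 21, 1996: 136 days at 2.55% → €1374000 × 2.55% × 136/366 = €13019.2131
July 22 – November 30, 1996: 132 days at 3.8% → €1374000 × 3.8% × 132/366 = €18830.5574
Total = €41599.1639

€41599.16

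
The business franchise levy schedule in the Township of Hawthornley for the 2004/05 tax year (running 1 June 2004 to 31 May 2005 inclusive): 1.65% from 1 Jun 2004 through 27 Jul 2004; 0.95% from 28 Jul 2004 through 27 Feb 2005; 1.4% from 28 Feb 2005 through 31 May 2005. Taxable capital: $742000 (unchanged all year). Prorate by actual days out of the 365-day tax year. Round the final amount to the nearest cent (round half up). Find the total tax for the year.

1 Jun – 27 Jul 2004: 57 days at 1.65% → $742000 × 1.65% × 57/365 = $1911.9205
28 Jul 2004 – 27 Feb 2005: 215 days at 0.95% → $742000 × 0.95% × 215/365 = $4152.1507
28 Feb – 31 May 2005: 93 days at 1.4% → $742000 × 1.4% × 93/365 = $2646.8055
Total = $8710.8767

$8710.88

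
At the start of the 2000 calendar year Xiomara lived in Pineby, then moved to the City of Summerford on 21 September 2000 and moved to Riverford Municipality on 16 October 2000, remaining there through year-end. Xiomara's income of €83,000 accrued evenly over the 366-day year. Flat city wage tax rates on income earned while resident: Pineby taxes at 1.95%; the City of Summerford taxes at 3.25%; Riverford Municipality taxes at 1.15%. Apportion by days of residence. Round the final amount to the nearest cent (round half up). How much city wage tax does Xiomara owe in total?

Pineby, 1 January – 20 September 2000: 264 days → €83,000 × 1.95% × 264/366 = €1,167.4426
The City of Summerford, 21 September – 15 October 2000: 25 days → €83,000 × 3.25% × 25/366 = €184.2555
Riverford Municipality, 16 October – 31 December 2000: 77 days → €83,000 × 1.15% × 77/366 = €200.8101
Total = €1,552.5082

€1,552.51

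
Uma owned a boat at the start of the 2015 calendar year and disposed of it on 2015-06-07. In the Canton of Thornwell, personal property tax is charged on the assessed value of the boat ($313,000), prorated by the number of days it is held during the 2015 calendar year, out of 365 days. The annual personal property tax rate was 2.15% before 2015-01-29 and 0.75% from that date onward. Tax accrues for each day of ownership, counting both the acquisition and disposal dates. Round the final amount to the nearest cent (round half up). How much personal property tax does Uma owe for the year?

$1,352.33

2015-01-01 to 2015-01-28: 28 days at 2.15% → $313,000 × 2.15% × 28/365 = $516.2356
2015-01-29 to 2015-06-07: 130 days at 0.75% → $313,000 × 0.75% × 130/365 = $836.0959
Total = $1,352.3315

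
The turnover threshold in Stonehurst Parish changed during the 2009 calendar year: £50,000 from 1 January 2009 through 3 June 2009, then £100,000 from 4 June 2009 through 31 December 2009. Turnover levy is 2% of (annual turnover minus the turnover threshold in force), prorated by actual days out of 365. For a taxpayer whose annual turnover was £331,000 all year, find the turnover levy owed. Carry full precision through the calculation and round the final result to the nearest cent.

1 January – 3 June 2009: 154 days, exemption £50,000 → (£331,000 − £50,000) × 2% × 154/365 = £2,371.1781
4 June – 31 December 2009: 211 days, exemption £100,000 → (£331,000 − £100,000) × 2% × 211/365 = £2,670.7397
Total = £5,041.9178

£5,041.92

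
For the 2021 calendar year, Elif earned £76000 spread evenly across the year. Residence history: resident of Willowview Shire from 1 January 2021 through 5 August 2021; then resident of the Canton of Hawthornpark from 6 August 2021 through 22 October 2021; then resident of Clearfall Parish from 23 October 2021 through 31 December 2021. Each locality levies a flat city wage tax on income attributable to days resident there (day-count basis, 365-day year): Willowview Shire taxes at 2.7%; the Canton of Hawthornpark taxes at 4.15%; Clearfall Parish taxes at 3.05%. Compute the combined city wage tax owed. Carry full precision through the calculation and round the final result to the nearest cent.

£2338.51

Willowview Shire, 1 January – 5 August 2021: 217 days → £76000 × 2.7% × 217/365 = £1219.9562
The Canton of Hawthornpark, 6 August – 22 October 2021: 78 days → £76000 × 4.15% × 78/365 = £674.0055
Clearfall Parish, 23 October – 31 December 2021: 70 days → £76000 × 3.05% × 70/365 = £444.5479
Total = £2338.5096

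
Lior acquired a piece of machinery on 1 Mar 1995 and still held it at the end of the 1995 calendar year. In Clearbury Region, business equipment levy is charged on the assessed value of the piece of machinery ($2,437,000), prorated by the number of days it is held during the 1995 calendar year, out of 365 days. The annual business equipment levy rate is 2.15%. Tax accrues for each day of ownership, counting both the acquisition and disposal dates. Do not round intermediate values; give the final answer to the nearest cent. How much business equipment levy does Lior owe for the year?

$43,926.09

Days held (1 Mar – 31 Dec 1995): 306 out of 365
Tax = $2,437,000 × 2.15% × 306/365 = $43,926.0904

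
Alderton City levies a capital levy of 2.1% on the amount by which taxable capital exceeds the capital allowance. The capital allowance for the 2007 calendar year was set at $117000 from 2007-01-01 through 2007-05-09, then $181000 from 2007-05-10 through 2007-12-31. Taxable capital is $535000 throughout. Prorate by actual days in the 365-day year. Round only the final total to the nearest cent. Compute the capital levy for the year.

2007-01-01 to 2007-05-09: 129 days, exemption $117000 → ($535000 − $117000) × 2.1% × 129/365 = $3102.3616
2007-05-10 to 2007-12-31: 236 days, exemption $181000 → ($535000 − $181000) × 2.1% × 236/365 = $4806.6411
Total = $7909.0027

$7909.00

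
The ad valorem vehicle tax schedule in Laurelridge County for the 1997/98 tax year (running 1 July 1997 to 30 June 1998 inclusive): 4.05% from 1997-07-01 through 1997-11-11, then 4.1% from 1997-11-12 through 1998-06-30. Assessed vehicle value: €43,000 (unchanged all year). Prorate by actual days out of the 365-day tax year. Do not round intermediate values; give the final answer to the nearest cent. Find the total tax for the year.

1997-07-01 to 1997-11-11: 134 days at 4.05% → €43,000 × 4.05% × 134/365 = €639.3452
1997-11-12 to 1998-06-30: 231 days at 4.1% → €43,000 × 4.1% × 231/365 = €1,115.7616
Total = €1,755.1068

€1,755.11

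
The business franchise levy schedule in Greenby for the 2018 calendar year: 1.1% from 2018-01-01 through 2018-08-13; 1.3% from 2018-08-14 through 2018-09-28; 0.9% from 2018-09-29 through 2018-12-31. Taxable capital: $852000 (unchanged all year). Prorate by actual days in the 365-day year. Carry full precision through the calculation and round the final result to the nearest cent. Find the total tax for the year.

$9147.91

2018-01-01 to 2018-08-13: 225 days at 1.1% → $852000 × 1.1% × 225/365 = $5777.2603
2018-08-14 to 2018-09-28: 46 days at 1.3% → $852000 × 1.3% × 46/365 = $1395.8795
2018-09-29 to 2018-12-31: 94 days at 0.9% → $852000 × 0.9% × 94/365 = $1974.7726
Total = $9147.9123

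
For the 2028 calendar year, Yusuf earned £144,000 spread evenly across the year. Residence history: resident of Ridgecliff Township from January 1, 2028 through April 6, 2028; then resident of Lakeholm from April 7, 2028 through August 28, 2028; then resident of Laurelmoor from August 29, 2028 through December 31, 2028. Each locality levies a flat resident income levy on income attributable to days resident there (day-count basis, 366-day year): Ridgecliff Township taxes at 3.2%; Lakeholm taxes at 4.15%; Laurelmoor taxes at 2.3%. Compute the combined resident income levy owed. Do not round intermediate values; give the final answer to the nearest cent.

Ridgecliff Township, January 1 – April 6, 2028: 97 days → £144,000 × 3.2% × 97/366 = £1,221.2459
Lakeholm, April 7 – August 28, 2028: 144 days → £144,000 × 4.15% × 144/366 = £2,351.2131
Laurelmoor, August 29 – December 31, 2028: 125 days → £144,000 × 2.3% × 125/366 = £1,131.1475
Total = £4,703.6066

£4,703.61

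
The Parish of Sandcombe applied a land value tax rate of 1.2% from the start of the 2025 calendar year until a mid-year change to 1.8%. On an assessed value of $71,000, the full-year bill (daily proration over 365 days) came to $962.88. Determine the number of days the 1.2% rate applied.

Let d = days at the first rate; then 365 − d days at the second rate.
$71,000 × [1.2%·d + 1.8%·(365−d)] / 365 = $962.88
Solving gives d = 270, so the new rate took effect on 28 Sep 2025.

270 days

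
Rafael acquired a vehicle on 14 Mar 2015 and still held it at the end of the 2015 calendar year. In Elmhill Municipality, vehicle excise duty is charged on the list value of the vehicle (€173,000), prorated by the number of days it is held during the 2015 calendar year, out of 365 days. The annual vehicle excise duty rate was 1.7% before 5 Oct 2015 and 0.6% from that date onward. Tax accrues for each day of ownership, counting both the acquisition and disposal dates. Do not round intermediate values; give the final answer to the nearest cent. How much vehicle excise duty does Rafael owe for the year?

14 Mar – 4 Oct 2015: 205 days at 1.7% → €173,000 × 1.7% × 205/365 = €1,651.7945
5 Oct – 31 Dec 2015: 88 days at 0.6% → €173,000 × 0.6% × 88/365 = €250.2575
Total = €1,902.0521

€1,902.05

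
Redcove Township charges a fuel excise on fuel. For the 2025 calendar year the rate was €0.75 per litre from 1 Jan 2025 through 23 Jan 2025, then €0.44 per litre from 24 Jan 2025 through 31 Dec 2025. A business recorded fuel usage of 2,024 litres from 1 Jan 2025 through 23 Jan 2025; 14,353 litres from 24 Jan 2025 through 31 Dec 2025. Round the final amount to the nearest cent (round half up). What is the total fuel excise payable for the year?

1 Jan – 23 Jan 2025: 2,024 litres at €0.75/litre → €1518.00
24 Jan – 31 Dec 2025: 14,353 litres at €0.44/litre → €6315.32

€7833.32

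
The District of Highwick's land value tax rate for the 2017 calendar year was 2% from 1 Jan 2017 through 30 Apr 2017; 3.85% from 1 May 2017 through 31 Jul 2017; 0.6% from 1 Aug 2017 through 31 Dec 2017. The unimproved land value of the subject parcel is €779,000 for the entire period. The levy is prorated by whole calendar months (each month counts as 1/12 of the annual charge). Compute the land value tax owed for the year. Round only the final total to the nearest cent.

1 Jan – 30 Apr 2017: 4 months at 2% → €779,000 × 2% × 4/12 = €5,193.3333
1 May – 31 Jul 2017: 3 months at 3.85% → €779,000 × 3.85% × 3/12 = €7,497.8750
1 Aug – 31 Dec 2017: 5 months at 0.6% → €779,000 × 0.6% × 5/12 = €1,947.5000
Total = €14,638.7083

€14,638.71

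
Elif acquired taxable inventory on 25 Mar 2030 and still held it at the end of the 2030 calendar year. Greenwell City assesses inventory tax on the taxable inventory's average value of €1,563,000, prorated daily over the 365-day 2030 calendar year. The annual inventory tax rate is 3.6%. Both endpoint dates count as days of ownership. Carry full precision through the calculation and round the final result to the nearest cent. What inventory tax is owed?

€43,472.81

Days held (25 Mar – 31 Dec 2030): 282 out of 365
Tax = €1,563,000 × 3.6% × 282/365 = €43,472.8110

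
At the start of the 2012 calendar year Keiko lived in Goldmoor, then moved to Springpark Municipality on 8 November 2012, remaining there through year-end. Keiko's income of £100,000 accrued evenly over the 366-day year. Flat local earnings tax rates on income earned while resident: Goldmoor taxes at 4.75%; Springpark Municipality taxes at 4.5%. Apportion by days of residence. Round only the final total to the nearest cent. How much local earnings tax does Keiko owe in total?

£4,713.11

Goldmoor, 1 January – 7 November 2012: 312 days → £100,000 × 4.75% × 312/366 = £4,049.1803
Springpark Municipality, 8 November – 31 December 2012: 54 days → £100,000 × 4.5% × 54/366 = £663.9344
Total = £4,713.1148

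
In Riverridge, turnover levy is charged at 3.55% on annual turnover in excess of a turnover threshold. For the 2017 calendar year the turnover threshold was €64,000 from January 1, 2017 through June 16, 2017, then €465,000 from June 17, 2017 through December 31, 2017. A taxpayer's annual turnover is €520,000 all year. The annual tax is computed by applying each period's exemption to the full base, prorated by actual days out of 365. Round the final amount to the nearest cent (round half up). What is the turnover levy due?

€8,465.73

January 1 – June 16, 2017: 167 days, exemption €64,000 → (€520,000 − €64,000) × 3.55% × 167/365 = €7,406.5644
June 17 – December 31, 2017: 198 days, exemption €465,000 → (€520,000 − €465,000) × 3.55% × 198/365 = €1,059.1644
Total = €8,465.7288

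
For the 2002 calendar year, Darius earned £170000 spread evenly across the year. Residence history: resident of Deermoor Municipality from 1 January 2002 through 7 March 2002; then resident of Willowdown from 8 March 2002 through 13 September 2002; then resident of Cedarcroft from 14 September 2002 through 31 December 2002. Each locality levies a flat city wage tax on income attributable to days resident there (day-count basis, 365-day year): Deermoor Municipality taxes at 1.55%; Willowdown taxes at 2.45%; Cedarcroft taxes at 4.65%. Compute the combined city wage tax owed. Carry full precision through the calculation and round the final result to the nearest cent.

Deermoor Municipality, 1 January – 7 March 2002: 66 days → £170000 × 1.55% × 66/365 = £476.4658
Willowdown, 8 March – 13 September 2002: 190 days → £170000 × 2.45% × 190/365 = £2168.0822
Cedarcroft, 14 September – 31 December 2002: 109 days → £170000 × 4.65% × 109/365 = £2360.6712
Total = £5005.2192

£5005.22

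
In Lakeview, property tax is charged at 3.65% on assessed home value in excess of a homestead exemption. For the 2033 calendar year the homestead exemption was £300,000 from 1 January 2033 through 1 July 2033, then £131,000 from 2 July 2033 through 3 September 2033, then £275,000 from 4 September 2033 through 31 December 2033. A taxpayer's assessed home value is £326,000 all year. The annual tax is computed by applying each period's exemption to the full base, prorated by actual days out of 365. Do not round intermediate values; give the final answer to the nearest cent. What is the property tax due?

1 January – 1 July 2033: 182 days, exemption £300,000 → (£326,000 − £300,000) × 3.65% × 182/365 = £473.2000
2 July – 3 September 2033: 64 days, exemption £131,000 → (£326,000 − £131,000) × 3.65% × 64/365 = £1,248.0000
4 September – 31 December 2033: 119 days, exemption £275,000 → (£326,000 − £275,000) × 3.65% × 119/365 = £606.9000
Total = £2,328.1000

£2,328.10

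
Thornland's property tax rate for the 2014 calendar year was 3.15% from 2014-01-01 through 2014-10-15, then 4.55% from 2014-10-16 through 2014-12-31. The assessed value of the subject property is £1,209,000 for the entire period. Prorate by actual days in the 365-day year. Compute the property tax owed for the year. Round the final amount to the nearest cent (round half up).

2014-01-01 to 2014-10-15: 288 days at 3.15% → £1,209,000 × 3.15% × 288/365 = £30,049.4466
2014-10-16 to 2014-12-31: 77 days at 4.55% → £1,209,000 × 4.55% × 77/365 = £11,604.7438
Total = £41,654.1904

£41,654.19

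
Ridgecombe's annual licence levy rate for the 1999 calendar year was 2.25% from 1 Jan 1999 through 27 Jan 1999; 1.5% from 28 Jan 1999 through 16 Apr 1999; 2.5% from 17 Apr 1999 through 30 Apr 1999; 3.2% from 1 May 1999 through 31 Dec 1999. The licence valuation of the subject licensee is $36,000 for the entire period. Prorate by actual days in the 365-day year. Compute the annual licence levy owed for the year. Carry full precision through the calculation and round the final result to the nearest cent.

$984.58

1 Jan – 27 Jan 1999: 27 days at 2.25% → $36,000 × 2.25% × 27/365 = $59.9178
28 Jan – 16 Apr 1999: 79 days at 1.5% → $36,000 × 1.5% × 79/365 = $116.8767
17 Apr – 30 Apr 1999: 14 days at 2.5% → $36,000 × 2.5% × 14/365 = $34.5205
1 May – 31 Dec 1999: 245 days at 3.2% → $36,000 × 3.2% × 245/365 = $773.2603
Total = $984.5753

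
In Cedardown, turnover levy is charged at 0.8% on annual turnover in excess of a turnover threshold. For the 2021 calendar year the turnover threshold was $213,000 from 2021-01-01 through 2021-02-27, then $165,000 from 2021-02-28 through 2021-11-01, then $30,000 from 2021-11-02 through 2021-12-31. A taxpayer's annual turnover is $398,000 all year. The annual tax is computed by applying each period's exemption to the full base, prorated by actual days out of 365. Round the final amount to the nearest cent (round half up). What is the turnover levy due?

2021-01-01 to 2021-02-27: 58 days, exemption $213,000 → ($398,000 − $213,000) × 0.8% × 58/365 = $235.1781
2021-02-28 to 2021-11-01: 247 days, exemption $165,000 → ($398,000 − $165,000) × 0.8% × 247/365 = $1,261.3918
2021-11-02 to 2021-12-31: 60 days, exemption $30,000 → ($398,000 − $30,000) × 0.8% × 60/365 = $483.9452
Total = $1,980.5151

$1,980.52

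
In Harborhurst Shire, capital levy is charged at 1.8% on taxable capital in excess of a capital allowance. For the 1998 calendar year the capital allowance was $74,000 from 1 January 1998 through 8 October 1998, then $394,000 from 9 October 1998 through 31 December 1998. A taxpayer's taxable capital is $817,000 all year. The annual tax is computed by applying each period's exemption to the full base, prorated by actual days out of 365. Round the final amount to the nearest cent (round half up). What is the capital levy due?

$12,048.41

1 January – 8 October 1998: 281 days, exemption $74,000 → ($817,000 − $74,000) × 1.8% × 281/365 = $10,296.1479
9 October – 31 December 1998: 84 days, exemption $394,000 → ($817,000 − $394,000) × 1.8% × 84/365 = $1,752.2630
Total = $12,048.4110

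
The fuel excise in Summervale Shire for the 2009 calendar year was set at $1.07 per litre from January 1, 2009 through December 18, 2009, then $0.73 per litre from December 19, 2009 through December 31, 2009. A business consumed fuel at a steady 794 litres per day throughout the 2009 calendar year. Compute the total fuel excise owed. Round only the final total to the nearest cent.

January 1 – December 18, 2009: 352 days × 794 litres/day = 279,488 litres at $1.07/litre → $299,052.16
December 19 – December 31, 2009: 13 days × 794 litres/day = 10,322 litres at $0.73/litre → $7,535.06

$306,587.22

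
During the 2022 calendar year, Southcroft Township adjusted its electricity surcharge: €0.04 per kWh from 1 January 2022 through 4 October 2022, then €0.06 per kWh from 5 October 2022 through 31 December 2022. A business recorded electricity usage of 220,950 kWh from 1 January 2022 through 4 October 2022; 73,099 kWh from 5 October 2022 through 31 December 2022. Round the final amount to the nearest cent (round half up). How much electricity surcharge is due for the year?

€13,223.94

1 January – 4 October 2022: 220,950 kWh at €0.04/kWh → €8,838.00
5 October – 31 December 2022: 73,099 kWh at €0.06/kWh → €4,385.94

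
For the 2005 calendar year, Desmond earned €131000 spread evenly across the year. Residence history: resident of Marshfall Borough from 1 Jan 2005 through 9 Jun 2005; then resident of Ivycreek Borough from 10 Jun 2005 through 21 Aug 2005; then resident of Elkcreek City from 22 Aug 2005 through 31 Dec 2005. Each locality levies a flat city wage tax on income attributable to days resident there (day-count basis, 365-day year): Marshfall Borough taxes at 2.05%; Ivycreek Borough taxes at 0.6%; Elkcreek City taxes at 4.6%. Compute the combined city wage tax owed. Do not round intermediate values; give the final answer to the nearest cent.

Marshfall Borough, 1 Jan – 9 Jun 2005: 160 days → €131000 × 2.05% × 160/365 = €1177.2055
Ivycreek Borough, 10 Jun – 21 Aug 2005: 73 days → €131000 × 0.6% × 73/365 = €157.2000
Elkcreek City, 22 Aug – 31 Dec 2005: 132 days → €131000 × 4.6% × 132/365 = €2179.2658
Total = €3513.6712

€3513.67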